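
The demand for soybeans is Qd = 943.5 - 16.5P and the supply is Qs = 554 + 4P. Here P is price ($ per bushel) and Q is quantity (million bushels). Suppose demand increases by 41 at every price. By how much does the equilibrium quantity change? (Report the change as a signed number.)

The market clears where 943.5 - 16.5P = 554 + 4P. Rearranging, 20.5P = 389.5, hence P* = 19.
Plugging P* into demand: Q* = 943.5 - 16.5(19) = 630.
After the shift, demand is Qd = 984.5 - 16.5P.
The new intersection has 430.5 = 20.5P, i.e. P = 21, Q = 638.
ΔQ = 638 - 630 = 8.

ΔQ = 8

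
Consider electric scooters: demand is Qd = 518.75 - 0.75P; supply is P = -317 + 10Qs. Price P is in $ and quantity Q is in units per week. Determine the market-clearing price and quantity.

Solving each curve for Q: Qs = 31.7 + 0.1P.
The market clears where 518.75 - 0.75P = 31.7 + 0.1P. Rearranging, 0.85P = 487.05, hence P* = 573.
From the demand curve, Q* = 518.75 - 0.75(573) = 89.

P* = 573, Q* = 89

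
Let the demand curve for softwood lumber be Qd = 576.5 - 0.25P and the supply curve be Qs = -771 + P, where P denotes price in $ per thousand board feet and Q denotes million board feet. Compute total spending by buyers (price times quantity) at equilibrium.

Total spending by buyers = 330946

Set Qd = Qs: 576.5 - 0.25P = -771 + P, so 1347.5 = 1.25P and P* = 1078.
From the demand curve, Q* = 576.5 - 0.25(1078) = 307.
Total spending by buyers = P* × Q* = 1078 × 307 = 330946.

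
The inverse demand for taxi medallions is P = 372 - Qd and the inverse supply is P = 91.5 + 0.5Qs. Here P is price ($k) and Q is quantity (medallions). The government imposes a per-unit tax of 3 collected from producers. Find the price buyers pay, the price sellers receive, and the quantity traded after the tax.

P_b = 187, P_s = 184, Q = 185

In direct form, Qd = 372 - P and Qs = -183 + 2P.
Producers keep P_s = P_b - 3 per unit, so supply in terms of the buyer price is Qs = -189 + 2P_b.
Set Qd = Qs: 372 - P_b = -189 + 2P_b, so 561 = 3P_b and P_b = 187.
So P_s = 184 and the quantity traded is Q = 372 - 187 = 185.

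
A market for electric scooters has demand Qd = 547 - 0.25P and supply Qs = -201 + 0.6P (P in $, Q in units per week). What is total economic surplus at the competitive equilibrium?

Total surplus = 302965.5

The market clears where 547 - 0.25P = -201 + 0.6P. Rearranging, 0.85P = 748, hence P* = 880.
From the demand curve, Q* = 547 - 0.25(880) = 327.
Demand choke price = 2188; supply choke price = 335. CS = ½(2188 - 880)(327) = 213858; PS = ½(880 - 335)(327) = 89107.5. Total surplus = 302965.5.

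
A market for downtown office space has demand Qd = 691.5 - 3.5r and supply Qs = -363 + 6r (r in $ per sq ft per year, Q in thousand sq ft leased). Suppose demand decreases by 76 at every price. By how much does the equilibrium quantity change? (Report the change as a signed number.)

Set Qd = Qs: 691.5 - 3.5r = -363 + 6r, so 1054.5 = 9.5r and r* = 111.
Then Q* = 691.5 - 3.5(111) = 303.
After the shift, demand is Qd = 615.5 - 3.5r.
New equilibrium: 978.5 = 9.5r, so r = 103 and Q = 255.
ΔQ = 255 - 303 = -48.

ΔQ = -48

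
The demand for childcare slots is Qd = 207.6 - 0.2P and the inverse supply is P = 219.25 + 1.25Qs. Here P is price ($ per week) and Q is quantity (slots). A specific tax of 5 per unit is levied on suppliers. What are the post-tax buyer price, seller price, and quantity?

Rewriting in direct form: Qs = -175.4 + 0.8P.
The tax drives a wedge P_b - P_s = 5. Substituting P_s = P_b - 5 into supply: Qs = -179.4 + 0.8P_b.
Market clearing requires 207.6 - 0.2P_b = -179.4 + 0.8P_b; hence 387 = P_b and P_b = 387.
So P_s = 382 and the quantity traded is Q = 207.6 - 0.2(387) = 130.2.

P_b = 387, P_s = 382, Q = 130.2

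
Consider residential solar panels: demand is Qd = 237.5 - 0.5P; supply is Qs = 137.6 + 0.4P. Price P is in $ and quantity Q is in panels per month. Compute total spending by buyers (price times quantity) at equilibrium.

Set Qd = Qs: 237.5 - 0.5P = 137.6 + 0.4P, so 99.9 = 0.9P and P* = 111.
From the demand curve, Q* = 237.5 - 0.5(111) = 182.
Total spending by buyers = P* × Q* = 111 × 182 = 20202.

Total spending by buyers = 20202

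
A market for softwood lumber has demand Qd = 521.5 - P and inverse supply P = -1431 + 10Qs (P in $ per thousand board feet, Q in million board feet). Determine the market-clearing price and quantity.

Inverting to quantity form: Qs = 143.1 + 0.1P.
Set Qd = Qs: 521.5 - P = 143.1 + 0.1P, so 378.4 = 1.1P and P* = 344.
Substitute back: Q* = 521.5 - 344 = 177.5.

P* = 344, Q* = 177.5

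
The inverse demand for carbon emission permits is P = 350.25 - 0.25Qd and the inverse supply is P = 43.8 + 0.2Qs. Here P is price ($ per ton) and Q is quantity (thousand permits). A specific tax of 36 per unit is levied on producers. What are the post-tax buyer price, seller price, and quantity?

P_b = 200, P_s = 164, Q = 601

Solving each curve for Q: Qd = 1401 - 4P and Qs = -219 + 5P.
With a tax of 36 on producers, they supply based on the net price P_s = P_b - 36, so Qs = -399 + 5P_b.
Market clearing requires 1401 - 4P_b = -399 + 5P_b; hence 1800 = 9P_b and P_b = 200.
So P_s = 164 and the quantity traded is Q = 1401 - 4(200) = 601.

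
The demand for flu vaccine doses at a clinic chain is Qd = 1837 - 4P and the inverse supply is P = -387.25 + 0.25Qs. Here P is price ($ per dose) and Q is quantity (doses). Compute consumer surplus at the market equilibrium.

Inverting to quantity form: Qs = 1549 + 4P.
At equilibrium Qd = Qs, so 1837 - 4P = 1549 + 4P; collecting terms, 288 = 8P and P* = 36.
Plugging P* into demand: Q* = 1837 - 4(36) = 1693.
Demand choke price (Qd = 0): P = 1837/4 = 459.25. Consumer surplus = ½ × (459.25 - 36) × 1693 = 358281.125.

Consumer surplus = 358281.125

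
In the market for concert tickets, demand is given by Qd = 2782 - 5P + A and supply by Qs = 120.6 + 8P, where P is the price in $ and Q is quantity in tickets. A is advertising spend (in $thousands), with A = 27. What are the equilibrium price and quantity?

With A = 27, demand is Qd = 2809 - 5P.
The market clears where 2809 - 5P = 120.6 + 8P. Rearranging, 13P = 2688.4, hence P* = 206.8.
Then Q* = 2809 - 5(206.8) = 1775.

P* = 206.8, Q* = 1775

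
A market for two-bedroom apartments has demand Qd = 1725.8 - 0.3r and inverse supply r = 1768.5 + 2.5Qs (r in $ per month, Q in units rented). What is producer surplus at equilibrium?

Producer surplus = 583111.25

Solving each curve for Q: Qs = -707.4 + 0.4r.
The market clears where 1725.8 - 0.3r = -707.4 + 0.4r. Rearranging, 0.7r = 2433.2, hence r* = 3476.
From the demand curve, Q* = 1725.8 - 0.3(3476) = 683.
Supply choke price (Qs = 0): r = 1768.5. Producer surplus = ½ × (3476 - 1768.5) × 683 = 583111.25.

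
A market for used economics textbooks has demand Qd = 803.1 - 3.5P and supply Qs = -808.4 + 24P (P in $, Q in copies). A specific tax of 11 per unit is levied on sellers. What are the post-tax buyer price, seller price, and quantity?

P_b = 68.2, P_s = 57.2, Q = 564.4

With a tax of 11 on sellers, they supply based on the net price P_s = P_b - 11, so Qs = -1072.4 + 24P_b.
Market clearing requires 803.1 - 3.5P_b = -1072.4 + 24P_b; hence 1875.5 = 27.5P_b and P_b = 68.2.
Then P_s = 68.2 - 11 = 57.2 and Q = 803.1 - 3.5(68.2) = 564.4.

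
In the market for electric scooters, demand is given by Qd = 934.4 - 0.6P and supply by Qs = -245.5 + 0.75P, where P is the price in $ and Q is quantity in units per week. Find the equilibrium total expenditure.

Equating demand and supply, 934.4 - 0.6P = -245.5 + 0.75P gives 1.35P = 1179.9, so P* = 874.
Substitute back: Q* = 934.4 - 0.6(874) = 410.
Total expenditure = P* × Q* = 874 × 410 = 358340.

Total expenditure = 358340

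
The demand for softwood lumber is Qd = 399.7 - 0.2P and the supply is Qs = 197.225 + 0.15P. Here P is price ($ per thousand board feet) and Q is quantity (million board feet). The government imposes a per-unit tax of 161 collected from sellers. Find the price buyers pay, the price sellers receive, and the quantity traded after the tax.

P_b = 647.5, P_s = 486.5, Q = 270.2

Sellers keep P_s = P_b - 161 per unit, so supply in terms of the buyer price is Qs = 173.075 + 0.15P_b.
Set Qd = Qs: 399.7 - 0.2P_b = 173.075 + 0.15P_b, so 226.625 = 0.35P_b and P_b = 647.5.
Then P_s = 647.5 - 161 = 486.5 and Q = 399.7 - 0.2(647.5) = 270.2.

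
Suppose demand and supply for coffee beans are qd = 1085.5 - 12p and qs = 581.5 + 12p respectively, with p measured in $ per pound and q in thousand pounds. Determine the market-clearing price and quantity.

p* = 21, q* = 833.5

Equating demand and supply, 1085.5 - 12p = 581.5 + 12p gives 24p = 504, so p* = 21.
Plugging p* into demand: q* = 1085.5 - 12(21) = 833.5.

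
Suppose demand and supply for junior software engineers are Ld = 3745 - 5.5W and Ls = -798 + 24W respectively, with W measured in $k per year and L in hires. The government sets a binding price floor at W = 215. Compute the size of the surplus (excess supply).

Surplus = 1799.5

With W fixed at 215, quantity demanded is 2562.5 and quantity supplied is 4362.
Surplus = Ls - Ld = 4362 - 2562.5 = 1799.5.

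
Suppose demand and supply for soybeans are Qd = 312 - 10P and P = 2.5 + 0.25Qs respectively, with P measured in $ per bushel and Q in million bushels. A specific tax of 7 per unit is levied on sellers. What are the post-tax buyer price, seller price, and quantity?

Inverting to quantity form: Qs = -10 + 4P.
The tax drives a wedge P_b - P_s = 7. Substituting P_s = P_b - 7 into supply: Qs = -38 + 4P_b.
Set Qd = Qs: 312 - 10P_b = -38 + 4P_b, so 350 = 14P_b and P_b = 25.
So P_s = 18 and the quantity traded is Q = 312 - 10(25) = 62.

P_b = 25, P_s = 18, Q = 62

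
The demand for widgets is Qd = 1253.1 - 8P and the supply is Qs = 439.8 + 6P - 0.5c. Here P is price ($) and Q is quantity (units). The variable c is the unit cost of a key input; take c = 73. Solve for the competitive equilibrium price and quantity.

P* = 60.7, Q* = 767.5

With c = 73, supply is Qs = 403.3 + 6P.
Equating demand and supply, 1253.1 - 8P = 403.3 + 6P gives 14P = 849.8, so P* = 60.7.
From the demand curve, Q* = 1253.1 - 8(60.7) = 767.5.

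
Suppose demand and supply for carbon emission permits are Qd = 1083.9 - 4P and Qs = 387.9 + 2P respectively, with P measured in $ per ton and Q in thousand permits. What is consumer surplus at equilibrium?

Consumer surplus = 48034.50125

At equilibrium Qd = Qs, so 1083.9 - 4P = 387.9 + 2P; collecting terms, 696 = 6P and P* = 116.
Plugging P* into demand: Q* = 1083.9 - 4(116) = 619.9.
Demand choke price (Qd = 0): P = 1083.9/4 = 270.975. Consumer surplus = ½ × (270.975 - 116) × 619.9 = 48034.50125.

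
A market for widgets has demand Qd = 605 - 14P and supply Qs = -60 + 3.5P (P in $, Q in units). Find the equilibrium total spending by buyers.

Total spending by buyers = 2774

Set Qd = Qs: 605 - 14P = -60 + 3.5P, so 665 = 17.5P and P* = 38.
From the demand curve, Q* = 605 - 14(38) = 73.
Total spending by buyers = P* × Q* = 38 × 73 = 2774.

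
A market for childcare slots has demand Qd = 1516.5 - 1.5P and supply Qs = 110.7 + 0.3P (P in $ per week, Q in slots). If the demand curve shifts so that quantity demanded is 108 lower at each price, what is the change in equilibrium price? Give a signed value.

At equilibrium Qd = Qs, so 1516.5 - 1.5P = 110.7 + 0.3P; collecting terms, 1405.8 = 1.8P and P* = 781.
Then Q* = 1516.5 - 1.5(781) = 345.
After the shift, demand is Qd = 1408.5 - 1.5P.
The new intersection has 1297.8 = 1.8P, i.e. P = 721, Q = 327.
ΔP = 721 - 781 = -60.

ΔP = -60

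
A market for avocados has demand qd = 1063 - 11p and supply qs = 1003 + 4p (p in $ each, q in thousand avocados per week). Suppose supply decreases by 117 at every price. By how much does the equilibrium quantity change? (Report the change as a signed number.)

Set qd = qs: 1063 - 11p = 1003 + 4p, so 60 = 15p and p* = 4.
Then q* = 1063 - 11(4) = 1019.
After the shift, supply is qs = 886 + 4p.
The new intersection has 177 = 15p, i.e. p = 11.8, q = 933.2.
Δq = 933.2 - 1019 = -85.8.

Δq = -85.8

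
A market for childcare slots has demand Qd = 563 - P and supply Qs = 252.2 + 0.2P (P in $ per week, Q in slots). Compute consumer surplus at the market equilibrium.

Equating demand and supply, 563 - P = 252.2 + 0.2P gives 1.2P = 310.8, so P* = 259.
Plugging P* into demand: Q* = 563 - 259 = 304.
Demand choke price (Qd = 0): P = 563. Consumer surplus = ½ × (563 - 259) × 304 = 46208.

Consumer surplus = 46208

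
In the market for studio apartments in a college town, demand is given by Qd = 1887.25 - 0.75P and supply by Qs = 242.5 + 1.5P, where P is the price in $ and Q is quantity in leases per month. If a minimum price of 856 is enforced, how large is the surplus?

Surplus = 281.25

At P = 856: Qd = 1245.25 and Qs = 1526.5.
Surplus = Qs - Qd = 1526.5 - 1245.25 = 281.25.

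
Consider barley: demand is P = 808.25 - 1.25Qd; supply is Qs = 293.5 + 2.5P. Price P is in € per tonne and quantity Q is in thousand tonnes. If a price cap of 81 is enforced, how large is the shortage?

Shortage = 85.8

Inverting to quantity form: Qd = 646.6 - 0.8P.
Evaluating both curves at the ceiling price 81 gives Qd = 581.8, Qs = 496.
Shortage = Qd - Qs = 581.8 - 496 = 85.8.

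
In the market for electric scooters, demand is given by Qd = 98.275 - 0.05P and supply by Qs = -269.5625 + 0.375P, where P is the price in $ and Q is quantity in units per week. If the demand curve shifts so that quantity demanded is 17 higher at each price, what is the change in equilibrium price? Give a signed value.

ΔP = 40

At equilibrium Qd = Qs, so 98.275 - 0.05P = -269.5625 + 0.375P; collecting terms, 367.8375 = 0.425P and P* = 865.5.
Plugging P* into demand: Q* = 98.275 - 0.05(865.5) = 55.
After the shift, demand is Qd = 115.275 - 0.05P.
Re-solving, 0.425P = 384.8375 gives P = 905.5 and Q = 70.
ΔP = 905.5 - 865.5 = 40.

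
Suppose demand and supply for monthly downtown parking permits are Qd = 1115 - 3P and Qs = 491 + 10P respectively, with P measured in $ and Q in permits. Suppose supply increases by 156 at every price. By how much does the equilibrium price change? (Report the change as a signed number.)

The market clears where 1115 - 3P = 491 + 10P. Rearranging, 13P = 624, hence P* = 48.
Substitute back: Q* = 1115 - 3(48) = 971.
After the shift, supply is Qs = 647 + 10P.
The new intersection has 468 = 13P, i.e. P = 36, Q = 1007.
ΔP = 36 - 48 = -12.

ΔP = -12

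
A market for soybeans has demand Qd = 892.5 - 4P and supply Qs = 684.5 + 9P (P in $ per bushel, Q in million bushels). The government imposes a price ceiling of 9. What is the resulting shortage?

Evaluating both curves at the ceiling price 9 gives Qd = 856.5, Qs = 765.5.
Shortage = Qd - Qs = 856.5 - 765.5 = 91.

Shortage = 91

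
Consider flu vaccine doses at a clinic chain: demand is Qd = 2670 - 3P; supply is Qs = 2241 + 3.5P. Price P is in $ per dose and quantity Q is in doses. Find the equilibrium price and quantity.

P* = 66, Q* = 2472

At equilibrium Qd = Qs, so 2670 - 3P = 2241 + 3.5P; collecting terms, 429 = 6.5P and P* = 66.
From the demand curve, Q* = 2670 - 3(66) = 2472.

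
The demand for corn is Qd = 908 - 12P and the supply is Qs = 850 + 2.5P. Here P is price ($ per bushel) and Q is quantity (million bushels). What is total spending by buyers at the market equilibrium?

Total spending by buyers = 3440

Set Qd = Qs: 908 - 12P = 850 + 2.5P, so 58 = 14.5P and P* = 4.
Substitute back: Q* = 908 - 12(4) = 860.
Total spending by buyers = P* × Q* = 4 × 860 = 3440.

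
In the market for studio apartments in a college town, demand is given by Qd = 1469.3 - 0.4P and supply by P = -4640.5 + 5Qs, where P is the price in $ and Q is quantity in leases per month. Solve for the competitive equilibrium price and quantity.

P* = 902, Q* = 1108.5

Inverting to quantity form: Qs = 928.1 + 0.2P.
The market clears where 1469.3 - 0.4P = 928.1 + 0.2P. Rearranging, 0.6P = 541.2, hence P* = 902.
Then Q* = 1469.3 - 0.4(902) = 1108.5.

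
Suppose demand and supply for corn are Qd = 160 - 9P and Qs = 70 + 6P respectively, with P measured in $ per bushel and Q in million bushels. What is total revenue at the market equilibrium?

Total revenue = 636

Equating demand and supply, 160 - 9P = 70 + 6P gives 15P = 90, so P* = 6.
Substitute back: Q* = 160 - 9(6) = 106.
Total revenue = P* × Q* = 6 × 106 = 636.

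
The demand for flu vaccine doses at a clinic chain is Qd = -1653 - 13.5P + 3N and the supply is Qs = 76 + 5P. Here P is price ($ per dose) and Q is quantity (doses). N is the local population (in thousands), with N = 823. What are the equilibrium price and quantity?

With N = 823, demand is Qd = 816 - 13.5P.
Equating demand and supply, 816 - 13.5P = 76 + 5P gives 18.5P = 740, so P* = 40.
From the demand curve, Q* = 816 - 13.5(40) = 276.

P* = 40, Q* = 276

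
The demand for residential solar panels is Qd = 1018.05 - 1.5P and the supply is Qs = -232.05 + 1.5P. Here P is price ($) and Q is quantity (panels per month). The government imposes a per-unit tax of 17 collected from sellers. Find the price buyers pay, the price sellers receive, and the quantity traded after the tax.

P_b = 425.2, P_s = 408.2, Q = 380.25

The tax drives a wedge P_b - P_s = 17. Substituting P_s = P_b - 17 into supply: Qs = -257.55 + 1.5P_b.
Set Qd = Qs: 1018.05 - 1.5P_b = -257.55 + 1.5P_b, so 1275.6 = 3P_b and P_b = 425.2.
Then P_s = 425.2 - 17 = 408.2 and Q = 1018.05 - 1.5(425.2) = 380.25.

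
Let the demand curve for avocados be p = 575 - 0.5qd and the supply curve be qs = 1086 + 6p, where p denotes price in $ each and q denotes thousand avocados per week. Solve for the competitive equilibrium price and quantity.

p* = 8, q* = 1134

Rewriting in direct form: qd = 1150 - 2p.
At equilibrium qd = qs, so 1150 - 2p = 1086 + 6p; collecting terms, 64 = 8p and p* = 8.
From the demand curve, q* = 1150 - 2(8) = 1134.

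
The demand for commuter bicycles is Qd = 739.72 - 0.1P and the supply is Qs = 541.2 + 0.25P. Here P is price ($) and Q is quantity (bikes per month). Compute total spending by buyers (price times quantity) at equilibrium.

Total spending by buyers = 387397.6

Set Qd = Qs: 739.72 - 0.1P = 541.2 + 0.25P, so 198.52 = 0.35P and P* = 567.2.
From the demand curve, Q* = 739.72 - 0.1(567.2) = 683.
Total spending by buyers = P* × Q* = 567.2 × 683 = 387397.6.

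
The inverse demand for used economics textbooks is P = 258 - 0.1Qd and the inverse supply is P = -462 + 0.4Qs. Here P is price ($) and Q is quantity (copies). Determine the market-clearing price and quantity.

Inverting to quantity form: Qd = 2580 - 10P and Qs = 1155 + 2.5P.
At equilibrium Qd = Qs, so 2580 - 10P = 1155 + 2.5P; collecting terms, 1425 = 12.5P and P* = 114.
Plugging P* into demand: Q* = 2580 - 10(114) = 1440.

P* = 114, Q* = 1440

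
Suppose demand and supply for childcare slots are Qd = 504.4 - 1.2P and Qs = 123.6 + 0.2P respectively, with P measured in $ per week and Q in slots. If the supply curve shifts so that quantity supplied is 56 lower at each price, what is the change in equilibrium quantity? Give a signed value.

ΔQ = -48

The market clears where 504.4 - 1.2P = 123.6 + 0.2P. Rearranging, 1.4P = 380.8, hence P* = 272.
Then Q* = 504.4 - 1.2(272) = 178.
After the shift, supply is Qs = 67.6 + 0.2P.
Re-solving, 1.4P = 436.8 gives P = 312 and Q = 130.
ΔQ = 130 - 178 = -48.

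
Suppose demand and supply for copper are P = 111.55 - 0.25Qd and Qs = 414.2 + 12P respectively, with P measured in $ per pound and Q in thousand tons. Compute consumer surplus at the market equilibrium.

Consumer surplus = 24002.405

Rewriting in direct form: Qd = 446.2 - 4P.
Set Qd = Qs: 446.2 - 4P = 414.2 + 12P, so 32 = 16P and P* = 2.
Substitute back: Q* = 446.2 - 4(2) = 438.2.
Demand choke price (Qd = 0): P = 446.2/4 = 111.55. Consumer surplus = ½ × (111.55 - 2) × 438.2 = 24002.405.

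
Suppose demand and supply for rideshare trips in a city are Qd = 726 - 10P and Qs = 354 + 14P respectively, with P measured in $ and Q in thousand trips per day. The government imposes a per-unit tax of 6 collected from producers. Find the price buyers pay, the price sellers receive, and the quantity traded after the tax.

P_b = 19, P_s = 13, Q = 536

The tax drives a wedge P_b - P_s = 6. Substituting P_s = P_b - 6 into supply: Qs = 270 + 14P_b.
Equate demand and the shifted supply: 726 - 10P_b = 270 + 14P_b, giving 24P_b = 456, so P_b = 19.
Then P_s = 19 - 6 = 13 and Q = 726 - 10(19) = 536.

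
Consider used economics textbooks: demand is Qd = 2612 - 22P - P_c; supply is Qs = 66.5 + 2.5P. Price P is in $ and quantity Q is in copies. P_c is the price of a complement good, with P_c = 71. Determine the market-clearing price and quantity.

With P_c = 71, demand is Qd = 2541 - 22P.
Equating demand and supply, 2541 - 22P = 66.5 + 2.5P gives 24.5P = 2474.5, so P* = 101.
Plugging P* into demand: Q* = 2541 - 22(101) = 319.

P* = 101, Q* = 319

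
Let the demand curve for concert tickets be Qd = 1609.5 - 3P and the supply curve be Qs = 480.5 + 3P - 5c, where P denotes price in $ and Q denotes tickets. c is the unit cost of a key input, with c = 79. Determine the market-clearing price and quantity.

With c = 79, supply is Qs = 85.5 + 3P.
The market clears where 1609.5 - 3P = 85.5 + 3P. Rearranging, 6P = 1524, hence P* = 254.
Plugging P* into demand: Q* = 1609.5 - 3(254) = 847.5.

P* = 254, Q* = 847.5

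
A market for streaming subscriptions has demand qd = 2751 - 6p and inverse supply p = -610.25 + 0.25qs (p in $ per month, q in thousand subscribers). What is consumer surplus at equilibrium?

Consumer surplus = 548268.75

Solving each curve for q: qs = 2441 + 4p.
Equating demand and supply, 2751 - 6p = 2441 + 4p gives 10p = 310, so p* = 31.
Then q* = 2751 - 6(31) = 2565.
Demand choke price (qd = 0): p = 2751/6 = 458.5. Consumer surplus = ½ × (458.5 - 31) × 2565 = 548268.75.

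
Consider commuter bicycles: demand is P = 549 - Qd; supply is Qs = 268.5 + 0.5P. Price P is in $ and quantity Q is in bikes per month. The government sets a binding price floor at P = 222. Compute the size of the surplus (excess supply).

Inverting to quantity form: Qd = 549 - P.
At P = 222: Qd = 327 and Qs = 379.5.
Surplus = Qs - Qd = 379.5 - 327 = 52.5.

Surplus = 52.5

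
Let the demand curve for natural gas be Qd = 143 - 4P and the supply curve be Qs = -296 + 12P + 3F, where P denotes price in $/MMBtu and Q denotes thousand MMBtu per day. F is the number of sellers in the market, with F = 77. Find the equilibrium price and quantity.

P* = 13, Q* = 91

With F = 77, supply is Qs = -65 + 12P.
The market clears where 143 - 4P = -65 + 12P. Rearranging, 16P = 208, hence P* = 13.
From the demand curve, Q* = 143 - 4(13) = 91.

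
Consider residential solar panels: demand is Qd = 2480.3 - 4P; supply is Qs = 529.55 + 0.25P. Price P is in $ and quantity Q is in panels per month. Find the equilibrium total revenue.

Total revenue = 295733.7

The market clears where 2480.3 - 4P = 529.55 + 0.25P. Rearranging, 4.25P = 1950.75, hence P* = 459.
Then Q* = 2480.3 - 4(459) = 644.3.
Total revenue = P* × Q* = 459 × 644.3 = 295733.7.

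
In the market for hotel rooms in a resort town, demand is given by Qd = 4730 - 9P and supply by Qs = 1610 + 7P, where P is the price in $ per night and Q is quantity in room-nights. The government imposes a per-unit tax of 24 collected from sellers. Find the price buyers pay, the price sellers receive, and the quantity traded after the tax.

Sellers keep P_s = P_b - 24 per unit, so supply in terms of the buyer price is Qs = 1442 + 7P_b.
Equate demand and the shifted supply: 4730 - 9P_b = 1442 + 7P_b, giving 16P_b = 3288, so P_b = 205.5.
Then P_s = 205.5 - 24 = 181.5 and Q = 4730 - 9(205.5) = 2880.5.

P_b = 205.5, P_s = 181.5, Q = 2880.5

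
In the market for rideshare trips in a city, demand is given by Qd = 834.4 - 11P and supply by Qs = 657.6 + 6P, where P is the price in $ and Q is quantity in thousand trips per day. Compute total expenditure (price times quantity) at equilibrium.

Equating demand and supply, 834.4 - 11P = 657.6 + 6P gives 17P = 176.8, so P* = 10.4.
Plugging P* into demand: Q* = 834.4 - 11(10.4) = 720.
Total expenditure = P* × Q* = 10.4 × 720 = 7488.

Total expenditure = 7488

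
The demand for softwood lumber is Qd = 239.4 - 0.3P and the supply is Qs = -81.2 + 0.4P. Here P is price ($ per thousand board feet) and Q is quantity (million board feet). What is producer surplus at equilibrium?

Set Qd = Qs: 239.4 - 0.3P = -81.2 + 0.4P, so 320.6 = 0.7P and P* = 458.
Then Q* = 239.4 - 0.3(458) = 102.
Supply choke price (Qs = 0): P = 203. Producer surplus = ½ × (458 - 203) × 102 = 13005.

Producer surplus = 13005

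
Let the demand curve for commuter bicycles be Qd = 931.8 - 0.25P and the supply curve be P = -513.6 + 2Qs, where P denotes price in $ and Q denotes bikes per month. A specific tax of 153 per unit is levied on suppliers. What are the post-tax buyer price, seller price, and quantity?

Solving each curve for Q: Qs = 256.8 + 0.5P.
With a tax of 153 on suppliers, they supply based on the net price P_s = P_b - 153, so Qs = 180.3 + 0.5P_b.
Market clearing requires 931.8 - 0.25P_b = 180.3 + 0.5P_b; hence 751.5 = 0.75P_b and P_b = 1002.
So P_s = 849 and the quantity traded is Q = 931.8 - 0.25(1002) = 681.3.

P_b = 1002, P_s = 849, Q = 681.3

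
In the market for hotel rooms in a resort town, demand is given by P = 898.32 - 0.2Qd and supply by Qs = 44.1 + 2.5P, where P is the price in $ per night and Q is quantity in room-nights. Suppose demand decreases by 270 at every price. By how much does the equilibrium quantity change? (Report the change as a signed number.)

Solving each curve for Q: Qd = 4491.6 - 5P.
Set Qd = Qs: 4491.6 - 5P = 44.1 + 2.5P, so 4447.5 = 7.5P and P* = 593.
Plugging P* into demand: Q* = 4491.6 - 5(593) = 1526.6.
After the shift, demand is Qd = 4221.6 - 5P.
New equilibrium: 4177.5 = 7.5P, so P = 557 and Q = 1436.6.
ΔQ = 1436.6 - 1526.6 = -90.

ΔQ = -90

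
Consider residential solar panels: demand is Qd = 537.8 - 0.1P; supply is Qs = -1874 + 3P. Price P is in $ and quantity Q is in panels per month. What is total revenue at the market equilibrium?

Total revenue = 357880

Set Qd = Qs: 537.8 - 0.1P = -1874 + 3P, so 2411.8 = 3.1P and P* = 778.
From the demand curve, Q* = 537.8 - 0.1(778) = 460.
Total revenue = P* × Q* = 778 × 460 = 357880.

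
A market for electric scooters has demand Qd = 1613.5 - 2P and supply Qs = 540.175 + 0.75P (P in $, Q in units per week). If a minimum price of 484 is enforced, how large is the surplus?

Surplus = 257.675

At P = 484: Qd = 645.5 and Qs = 903.175.
Surplus = Qs - Qd = 903.175 - 645.5 = 257.675.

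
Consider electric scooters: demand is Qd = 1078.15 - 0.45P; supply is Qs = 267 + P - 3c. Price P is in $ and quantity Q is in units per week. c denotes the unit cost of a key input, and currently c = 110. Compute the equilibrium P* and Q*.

P* = 787, Q* = 724

With c = 110, supply is Qs = -63 + P.
Equating demand and supply, 1078.15 - 0.45P = -63 + P gives 1.45P = 1141.15, so P* = 787.
Plugging P* into demand: Q* = 1078.15 - 0.45(787) = 724.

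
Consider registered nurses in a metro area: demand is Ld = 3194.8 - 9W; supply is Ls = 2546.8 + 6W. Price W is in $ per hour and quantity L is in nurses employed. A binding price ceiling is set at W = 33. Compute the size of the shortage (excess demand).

Shortage = 153

Evaluating both curves at the ceiling price 33 gives Ld = 2897.8, Ls = 2744.8.
Shortage = Ld - Ls = 2897.8 - 2744.8 = 153.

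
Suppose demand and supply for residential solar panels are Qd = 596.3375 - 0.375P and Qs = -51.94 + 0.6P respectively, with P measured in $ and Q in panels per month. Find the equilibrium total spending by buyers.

Total spending by buyers = 230720.3

The market clears where 596.3375 - 0.375P = -51.94 + 0.6P. Rearranging, 0.975P = 648.2775, hence P* = 664.9.
Then Q* = 596.3375 - 0.375(664.9) = 347.
Total spending by buyers = P* × Q* = 664.9 × 347 = 230720.3.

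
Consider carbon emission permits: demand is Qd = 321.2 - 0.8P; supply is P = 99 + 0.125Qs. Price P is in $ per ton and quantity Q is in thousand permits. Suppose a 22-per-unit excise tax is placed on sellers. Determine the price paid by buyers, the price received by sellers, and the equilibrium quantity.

P_b = 146.5, P_s = 124.5, Q = 204

In direct form, Qs = -792 + 8P.
Sellers keep P_s = P_b - 22 per unit, so supply in terms of the buyer price is Qs = -968 + 8P_b.
Equate demand and the shifted supply: 321.2 - 0.8P_b = -968 + 8P_b, giving 8.8P_b = 1289.2, so P_b = 146.5.
So P_s = 124.5 and the quantity traded is Q = 321.2 - 0.8(146.5) = 204.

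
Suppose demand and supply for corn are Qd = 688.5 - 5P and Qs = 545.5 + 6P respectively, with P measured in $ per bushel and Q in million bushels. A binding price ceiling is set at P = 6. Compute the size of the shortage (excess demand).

At P = 6: Qd = 658.5 and Qs = 581.5.
Shortage = Qd - Qs = 658.5 - 581.5 = 77.

Shortage = 77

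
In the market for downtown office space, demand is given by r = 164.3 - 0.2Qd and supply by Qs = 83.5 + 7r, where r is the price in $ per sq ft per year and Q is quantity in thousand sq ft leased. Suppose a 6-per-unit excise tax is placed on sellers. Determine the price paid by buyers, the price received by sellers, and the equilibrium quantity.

Solving each curve for Q: Qd = 821.5 - 5r.
The tax drives a wedge r_b - r_s = 6. Substituting r_s = r_b - 6 into supply: Qs = 41.5 + 7r_b.
Set Qd = Qs: 821.5 - 5r_b = 41.5 + 7r_b, so 780 = 12r_b and r_b = 65.
Then r_s = 65 - 6 = 59 and Q = 821.5 - 5(65) = 496.5.

r_b = 65, r_s = 59, Q = 496.5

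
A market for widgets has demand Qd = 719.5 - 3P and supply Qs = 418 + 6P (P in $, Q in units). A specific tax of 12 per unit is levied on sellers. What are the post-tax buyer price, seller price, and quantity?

P_b = 41.5, P_s = 29.5, Q = 595

The tax drives a wedge P_b - P_s = 12. Substituting P_s = P_b - 12 into supply: Qs = 346 + 6P_b.
Market clearing requires 719.5 - 3P_b = 346 + 6P_b; hence 373.5 = 9P_b and P_b = 41.5.
Then P_s = 41.5 - 12 = 29.5 and Q = 719.5 - 3(41.5) = 595.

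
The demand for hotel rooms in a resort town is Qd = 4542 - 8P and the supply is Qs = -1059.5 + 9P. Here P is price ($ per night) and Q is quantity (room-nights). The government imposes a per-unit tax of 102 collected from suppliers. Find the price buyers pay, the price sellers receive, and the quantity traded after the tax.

P_b = 383.5, P_s = 281.5, Q = 1474

With a tax of 102 on suppliers, they supply based on the net price P_s = P_b - 102, so Qs = -1977.5 + 9P_b.
Equate demand and the shifted supply: 4542 - 8P_b = -1977.5 + 9P_b, giving 17P_b = 6519.5, so P_b = 383.5.
So P_s = 281.5 and the quantity traded is Q = 4542 - 8(383.5) = 1474.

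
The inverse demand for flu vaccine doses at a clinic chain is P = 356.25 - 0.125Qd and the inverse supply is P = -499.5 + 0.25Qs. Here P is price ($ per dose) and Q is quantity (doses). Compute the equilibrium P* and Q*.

P* = 71, Q* = 2282

Solving each curve for Q: Qd = 2850 - 8P and Qs = 1998 + 4P.
Equating demand and supply, 2850 - 8P = 1998 + 4P gives 12P = 852, so P* = 71.
Substitute back: Q* = 2850 - 8(71) = 2282.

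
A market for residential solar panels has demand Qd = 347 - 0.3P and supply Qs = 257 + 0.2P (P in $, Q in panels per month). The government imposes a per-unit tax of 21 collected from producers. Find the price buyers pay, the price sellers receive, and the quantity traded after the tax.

P_b = 188.4, P_s = 167.4, Q = 290.48

With a tax of 21 on producers, they supply based on the net price P_s = P_b - 21, so Qs = 252.8 + 0.2P_b.
Market clearing requires 347 - 0.3P_b = 252.8 + 0.2P_b; hence 94.2 = 0.5P_b and P_b = 188.4.
So P_s = 167.4 and the quantity traded is Q = 347 - 0.3(188.4) = 290.48.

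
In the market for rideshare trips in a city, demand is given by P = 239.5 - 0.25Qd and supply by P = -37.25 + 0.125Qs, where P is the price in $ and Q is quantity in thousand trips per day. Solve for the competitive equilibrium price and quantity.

P* = 55, Q* = 738

In direct form, Qd = 958 - 4P and Qs = 298 + 8P.
The market clears where 958 - 4P = 298 + 8P. Rearranging, 12P = 660, hence P* = 55.
Substitute back: Q* = 958 - 4(55) = 738.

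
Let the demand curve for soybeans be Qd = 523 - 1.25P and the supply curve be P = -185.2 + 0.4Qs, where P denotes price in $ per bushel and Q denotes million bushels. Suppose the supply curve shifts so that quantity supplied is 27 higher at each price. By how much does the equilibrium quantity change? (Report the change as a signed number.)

ΔQ = 9

Inverting to quantity form: Qs = 463 + 2.5P.
Equating demand and supply, 523 - 1.25P = 463 + 2.5P gives 3.75P = 60, so P* = 16.
Plugging P* into demand: Q* = 523 - 1.25(16) = 503.
After the shift, supply is Qs = 490 + 2.5P.
New equilibrium: 33 = 3.75P, so P = 8.8 and Q = 512.
ΔQ = 512 - 503 = 9.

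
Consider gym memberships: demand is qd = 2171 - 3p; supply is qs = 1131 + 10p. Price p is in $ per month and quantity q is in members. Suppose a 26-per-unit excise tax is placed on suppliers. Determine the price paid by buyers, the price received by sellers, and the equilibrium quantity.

With a tax of 26 on suppliers, they supply based on the net price p_s = p_b - 26, so qs = 871 + 10p_b.
Set qd = qs: 2171 - 3p_b = 871 + 10p_b, so 1300 = 13p_b and p_b = 100.
So p_s = 74 and the quantity traded is q = 2171 - 3(100) = 1871.

p_b = 100, p_s = 74, q = 1871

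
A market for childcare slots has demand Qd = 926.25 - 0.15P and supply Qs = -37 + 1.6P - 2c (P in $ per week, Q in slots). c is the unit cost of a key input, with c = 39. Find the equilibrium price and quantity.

With c = 39, supply is Qs = -115 + 1.6P.
The market clears where 926.25 - 0.15P = -115 + 1.6P. Rearranging, 1.75P = 1041.25, hence P* = 595.
From the demand curve, Q* = 926.25 - 0.15(595) = 837.

P* = 595, Q* = 837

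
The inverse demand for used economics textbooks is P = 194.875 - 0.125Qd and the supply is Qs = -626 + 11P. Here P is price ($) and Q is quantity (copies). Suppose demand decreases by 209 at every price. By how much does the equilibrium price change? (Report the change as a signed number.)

ΔP = -11

Solving each curve for Q: Qd = 1559 - 8P.
Equating demand and supply, 1559 - 8P = -626 + 11P gives 19P = 2185, so P* = 115.
Plugging P* into demand: Q* = 1559 - 8(115) = 639.
After the shift, demand is Qd = 1350 - 8P.
The new intersection has 1976 = 19P, i.e. P = 104, Q = 518.
ΔP = 104 - 115 = -11.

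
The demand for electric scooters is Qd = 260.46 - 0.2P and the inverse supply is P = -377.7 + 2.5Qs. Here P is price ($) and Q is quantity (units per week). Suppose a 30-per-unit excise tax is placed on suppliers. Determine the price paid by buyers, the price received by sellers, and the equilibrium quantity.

In direct form, Qs = 151.08 + 0.4P.
The tax drives a wedge P_b - P_s = 30. Substituting P_s = P_b - 30 into supply: Qs = 139.08 + 0.4P_b.
Market clearing requires 260.46 - 0.2P_b = 139.08 + 0.4P_b; hence 121.38 = 0.6P_b and P_b = 202.3.
Then P_s = 202.3 - 30 = 172.3 and Q = 260.46 - 0.2(202.3) = 220.

P_b = 202.3, P_s = 172.3, Q = 220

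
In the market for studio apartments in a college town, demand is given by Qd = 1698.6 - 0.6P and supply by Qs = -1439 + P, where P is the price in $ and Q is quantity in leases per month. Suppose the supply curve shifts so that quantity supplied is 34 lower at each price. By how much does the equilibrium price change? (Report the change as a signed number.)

ΔP = 21.25

Set Qd = Qs: 1698.6 - 0.6P = -1439 + P, so 3137.6 = 1.6P and P* = 1961.
From the demand curve, Q* = 1698.6 - 0.6(1961) = 522.
After the shift, supply is Qs = -1473 + P.
The new intersection has 3171.6 = 1.6P, i.e. P = 1982.25, Q = 509.25.
ΔP = 1982.25 - 1961 = 21.25.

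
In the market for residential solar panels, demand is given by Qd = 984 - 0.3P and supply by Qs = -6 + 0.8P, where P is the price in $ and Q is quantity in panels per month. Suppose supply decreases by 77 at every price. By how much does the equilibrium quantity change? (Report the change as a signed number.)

ΔQ = -21

Set Qd = Qs: 984 - 0.3P = -6 + 0.8P, so 990 = 1.1P and P* = 900.
Plugging P* into demand: Q* = 984 - 0.3(900) = 714.
After the shift, supply is Qs = -83 + 0.8P.
New equilibrium: 1067 = 1.1P, so P = 970 and Q = 693.
ΔQ = 693 - 714 = -21.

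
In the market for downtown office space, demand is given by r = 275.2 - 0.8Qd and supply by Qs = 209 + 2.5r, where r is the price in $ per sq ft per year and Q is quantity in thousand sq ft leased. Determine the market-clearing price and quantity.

r* = 36, Q* = 299

In direct form, Qd = 344 - 1.25r.
At equilibrium Qd = Qs, so 344 - 1.25r = 209 + 2.5r; collecting terms, 135 = 3.75r and r* = 36.
Plugging r* into demand: Q* = 344 - 1.25(36) = 299.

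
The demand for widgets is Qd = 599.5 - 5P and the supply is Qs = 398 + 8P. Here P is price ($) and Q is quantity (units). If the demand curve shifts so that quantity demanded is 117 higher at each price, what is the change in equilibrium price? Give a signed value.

ΔP = 9

Set Qd = Qs: 599.5 - 5P = 398 + 8P, so 201.5 = 13P and P* = 15.5.
From the demand curve, Q* = 599.5 - 5(15.5) = 522.
After the shift, demand is Qd = 716.5 - 5P.
New equilibrium: 318.5 = 13P, so P = 24.5 and Q = 594.
ΔP = 24.5 - 15.5 = 9.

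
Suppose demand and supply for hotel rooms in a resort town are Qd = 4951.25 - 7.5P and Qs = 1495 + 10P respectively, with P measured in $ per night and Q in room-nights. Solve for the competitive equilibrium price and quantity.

P* = 197.5, Q* = 3470

The market clears where 4951.25 - 7.5P = 1495 + 10P. Rearranging, 17.5P = 3456.25, hence P* = 197.5.
Then Q* = 4951.25 - 7.5(197.5) = 3470.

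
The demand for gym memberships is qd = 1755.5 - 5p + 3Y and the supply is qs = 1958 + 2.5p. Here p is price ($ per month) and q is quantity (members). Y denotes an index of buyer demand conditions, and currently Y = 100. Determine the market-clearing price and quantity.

p* = 13, q* = 1990.5

With Y = 100, demand is qd = 2055.5 - 5p.
Set qd = qs: 2055.5 - 5p = 1958 + 2.5p, so 97.5 = 7.5p and p* = 13.
Plugging p* into demand: q* = 2055.5 - 5(13) = 1990.5.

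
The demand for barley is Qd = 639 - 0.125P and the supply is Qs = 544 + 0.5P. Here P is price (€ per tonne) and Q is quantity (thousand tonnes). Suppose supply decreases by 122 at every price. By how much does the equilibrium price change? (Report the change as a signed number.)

ΔP = 195.2

Equating demand and supply, 639 - 0.125P = 544 + 0.5P gives 0.625P = 95, so P* = 152.
Substitute back: Q* = 639 - 0.125(152) = 620.
After the shift, supply is Qs = 422 + 0.5P.
New equilibrium: 217 = 0.625P, so P = 347.2 and Q = 595.6.
ΔP = 347.2 - 152 = 195.2.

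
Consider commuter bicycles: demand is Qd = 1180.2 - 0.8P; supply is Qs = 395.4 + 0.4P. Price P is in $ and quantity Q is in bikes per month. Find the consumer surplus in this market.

Set Qd = Qs: 1180.2 - 0.8P = 395.4 + 0.4P, so 784.8 = 1.2P and P* = 654.
From the demand curve, Q* = 1180.2 - 0.8(654) = 657.
Demand choke price (Qd = 0): P = 1180.2/0.8 = 1475.25. Consumer surplus = ½ × (1475.25 - 654) × 657 = 269780.625.

Consumer surplus = 269780.625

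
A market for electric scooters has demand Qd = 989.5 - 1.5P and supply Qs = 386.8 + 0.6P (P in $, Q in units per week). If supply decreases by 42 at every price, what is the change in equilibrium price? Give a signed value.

The market clears where 989.5 - 1.5P = 386.8 + 0.6P. Rearranging, 2.1P = 602.7, hence P* = 287.
Substitute back: Q* = 989.5 - 1.5(287) = 559.
After the shift, supply is Qs = 344.8 + 0.6P.
Re-solving, 2.1P = 644.7 gives P = 307 and Q = 529.
ΔP = 307 - 287 = 20.

ΔP = 20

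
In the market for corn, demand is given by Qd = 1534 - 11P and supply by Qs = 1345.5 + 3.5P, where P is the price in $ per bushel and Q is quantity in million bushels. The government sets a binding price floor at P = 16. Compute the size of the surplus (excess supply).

Evaluating both curves at the floor price 16 gives Qd = 1358, Qs = 1401.5.
Surplus = Qs - Qd = 1401.5 - 1358 = 43.5.

Surplus = 43.5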